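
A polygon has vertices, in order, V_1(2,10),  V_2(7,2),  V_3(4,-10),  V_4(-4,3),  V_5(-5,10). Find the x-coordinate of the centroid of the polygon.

113/89

Apply Gauss's area formula. First the cross-terms c_i = x_i·y_{i+1} − x_{i+1}·y_i:
  -66, -78, -28, -25, -70  ⇒  2A = -267, A = -133.5.
Then Σ (x_i + x_{i+1})·c_i = -1017, so x̄ = -1017 / (6·(-133.5)) = 113/89.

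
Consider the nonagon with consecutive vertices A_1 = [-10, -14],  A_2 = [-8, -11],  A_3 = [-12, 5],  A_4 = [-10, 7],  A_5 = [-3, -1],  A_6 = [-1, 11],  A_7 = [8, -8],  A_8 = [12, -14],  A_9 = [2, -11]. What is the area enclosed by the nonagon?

274.5

Apply the surveyor's formula: 2A = Σ (x_i·y_{i+1} − x_{i+1}·y_i), indices taken mod 9.
Σ = (-2) + (-172) + (-34) + (31) + (-34) + (-80) + (-16) + (-104) + (-138) = -549
Area = |Σ|/2 = 274.5.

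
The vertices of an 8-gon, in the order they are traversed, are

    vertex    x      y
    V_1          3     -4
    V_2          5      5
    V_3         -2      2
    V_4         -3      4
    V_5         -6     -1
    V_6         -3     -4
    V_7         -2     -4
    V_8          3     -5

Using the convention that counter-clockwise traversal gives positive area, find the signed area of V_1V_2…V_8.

Apply the surveyor's formula: 2A = Σ (x_i·y_{i+1} − x_{i+1}·y_i), indices taken mod 8.
V_1→V_2: (3)(5) − (5)(-4) = 35
V_2→V_3: (5)(2) − (-2)(5) = 20
V_3→V_4: (-2)(4) − (-3)(2) = -2
V_4→V_5: (-3)(-1) − (-6)(4) = 27
V_5→V_6: (-6)(-4) − (-3)(-1) = 21
V_6→V_7: (-3)(-4) − (-2)(-4) = 4
V_7→V_8: (-2)(-5) − (3)(-4) = 22
V_8→V_1: (3)(-4) − (3)(-5) = 3
Σ = 130
Signed area = Σ/2 = 65 (positive ⇒ counter-clockwise traversal).

65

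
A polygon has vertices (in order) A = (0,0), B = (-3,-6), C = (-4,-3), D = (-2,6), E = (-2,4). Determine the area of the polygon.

20.5

Apply the shoelace formula: 2A = Σ (x_i·y_{i+1} − x_{i+1}·y_i), indices taken mod 5.
Σ = (0) + (-15) + (-30) + (4) + (0) = -41
Area = |Σ|/2 = 20.5.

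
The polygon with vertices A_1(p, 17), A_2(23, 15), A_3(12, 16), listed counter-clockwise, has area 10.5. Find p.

-20

Write out the shoelace sum; only the two edges meeting at A_1 involve p:
2·Area = [(12·17 − p·16) + (p·15 − 23·17)] + 188
       = -1·p + 1 = 21
⇒ p = -20.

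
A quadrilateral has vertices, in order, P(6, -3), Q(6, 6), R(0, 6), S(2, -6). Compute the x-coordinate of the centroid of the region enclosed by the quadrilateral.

Apply the shoelace (surveyor's) formula. First the cross-terms c_i = x_i·y_{i+1} − x_{i+1}·y_i:
  54, 36, -12, 30  ⇒  2A = 108, A = 54.
Then Σ (x_i + x_{i+1})·c_i = 1080, so x̄ = 1080 / (6·54) = 10/3.

10/3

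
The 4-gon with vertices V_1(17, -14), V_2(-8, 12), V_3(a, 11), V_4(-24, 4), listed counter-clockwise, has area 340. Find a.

-18

Write out the shoelace sum; only the two edges meeting at V_3 involve a:
2·Area = [((-8)·11 − a·12) + (a·4 − (-24)·11)] + 360
       = -8·a + 536 = 680
⇒ a = -18.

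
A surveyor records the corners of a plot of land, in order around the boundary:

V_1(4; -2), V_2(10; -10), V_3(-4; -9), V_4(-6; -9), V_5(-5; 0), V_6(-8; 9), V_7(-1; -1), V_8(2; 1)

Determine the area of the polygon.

V_1→V_2: (4)(-10) − (10)(-2) = -20
V_2→V_3: (10)(-9) − (-4)(-10) = -130
V_3→V_4: (-4)(-9) − (-6)(-9) = -18
V_4→V_5: (-6)(0) − (-5)(-9) = -45
V_5→V_6: (-5)(9) − (-8)(0) = -45
V_6→V_7: (-8)(-1) − (-1)(9) = 17
V_7→V_8: (-1)(1) − (2)(-1) = 1
V_8→V_1: (2)(-2) − (4)(1) = -8
Σ = -248
Area = |Σ|/2 = 124.

124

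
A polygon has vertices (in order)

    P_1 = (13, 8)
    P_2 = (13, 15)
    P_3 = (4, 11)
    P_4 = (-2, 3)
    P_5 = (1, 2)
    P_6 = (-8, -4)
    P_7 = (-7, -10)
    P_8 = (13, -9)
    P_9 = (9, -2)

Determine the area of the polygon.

Cross-terms: 91, 83, 34, -7, 12, 52, 193, 55, 98  ⇒  Σ = 611
Area = |Σ|/2 = 305.5.

305.5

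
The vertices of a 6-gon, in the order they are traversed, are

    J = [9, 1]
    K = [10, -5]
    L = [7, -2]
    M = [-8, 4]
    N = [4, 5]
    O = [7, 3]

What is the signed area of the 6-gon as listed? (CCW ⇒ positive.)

Σ = (-55) + (15) + (12) + (-56) + (-23) + (-20) = -127
Signed area = Σ/2 = -63.5 (negative ⇒ clockwise traversal).

-63.5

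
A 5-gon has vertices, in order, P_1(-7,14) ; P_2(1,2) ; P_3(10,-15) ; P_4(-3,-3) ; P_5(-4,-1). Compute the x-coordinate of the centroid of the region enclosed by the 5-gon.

Apply Gauss's area formula. First the cross-terms c_i = x_i·y_{i+1} − x_{i+1}·y_i:
  -28, -35, -75, -9, -63  ⇒  2A = -210, A = -105.
Then Σ (x_i + x_{i+1})·c_i = 14, so x̄ = 14 / (6·(-105)) = -1/45.

-1/45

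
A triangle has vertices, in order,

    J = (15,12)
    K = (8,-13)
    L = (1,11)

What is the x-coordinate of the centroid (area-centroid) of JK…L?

8

Apply the shoelace (surveyor's) formula. First the cross-terms c_i = x_i·y_{i+1} − x_{i+1}·y_i:
  -291, 101, -153  ⇒  2A = -343, A = -171.5.
Then Σ (x_i + x_{i+1})·c_i = -8232, so x̄ = -8232 / (6·(-171.5)) = 8.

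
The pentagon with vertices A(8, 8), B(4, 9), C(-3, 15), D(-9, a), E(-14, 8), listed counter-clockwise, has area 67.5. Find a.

The doubled signed area Σ (x_i y_{i+1} − x_{i+1} y_i) is linear in a.
With a=0 it equals 14; the coefficient of a is 11 (from the two edges through D).
So 11·a + 14 = 2·67.5 = 135 ⇒ a = 11.

11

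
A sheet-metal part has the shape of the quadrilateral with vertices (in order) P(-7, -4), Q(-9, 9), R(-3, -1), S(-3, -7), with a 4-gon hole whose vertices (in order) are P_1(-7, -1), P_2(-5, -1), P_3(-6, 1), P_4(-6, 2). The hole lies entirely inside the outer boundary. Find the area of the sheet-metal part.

Outer boundary:
Σ = (-99) + (36) + (18) + (-37) = -82
Area = |Σ|/2 = 41.
Hole:
Apply the shoelace formula: 2A = Σ (x_i·y_{i+1} − x_{i+1}·y_i), indices taken mod 4.
P_1→P_2: (-7)(-1) − (-5)(-1) = 2
P_2→P_3: (-5)(1) − (-6)(-1) = -11
P_3→P_4: (-6)(2) − (-6)(1) = -6
P_4→P_1: (-6)(-1) − (-7)(2) = 20
Σ = 5
Area = |Σ|/2 = 2.5.
Net area = 41 − 2.5 = 38.5.

38.5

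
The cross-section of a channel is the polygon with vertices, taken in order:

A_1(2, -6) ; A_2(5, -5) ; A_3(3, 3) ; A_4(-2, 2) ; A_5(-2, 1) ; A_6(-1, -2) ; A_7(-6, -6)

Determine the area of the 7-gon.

Cross-terms: 20, 30, 12, 2, 5, -6, 48  ⇒  Σ = 111
Area = |Σ|/2 = 55.5.

55.5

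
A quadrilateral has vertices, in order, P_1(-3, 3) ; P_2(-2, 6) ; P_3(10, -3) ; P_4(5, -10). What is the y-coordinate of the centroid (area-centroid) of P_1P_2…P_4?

Apply the shoelace formula. First the cross-terms c_i = x_i·y_{i+1} − x_{i+1}·y_i:
  -12, -54, -85, -15  ⇒  2A = -166, A = -83.
Then Σ (y_i + y_{i+1})·c_i = 940, so ȳ = 940 / (6·(-83)) = -470/249.

-470/249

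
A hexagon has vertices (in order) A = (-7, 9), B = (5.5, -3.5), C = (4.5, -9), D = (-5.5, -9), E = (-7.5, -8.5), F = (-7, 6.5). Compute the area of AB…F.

Apply the shoelace formula: 2A = Σ (x_i·y_{i+1} − x_{i+1}·y_i), indices taken mod 6.
Cross-terms: -25, -33.75, -90, -20.75, -108.25, -17.5  ⇒  Σ = -295.25
Area = |Σ|/2 = 147.625.

147.625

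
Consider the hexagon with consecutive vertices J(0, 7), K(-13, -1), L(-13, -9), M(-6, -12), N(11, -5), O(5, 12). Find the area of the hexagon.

Apply the shoelace formula: 2A = Σ (x_i·y_{i+1} − x_{i+1}·y_i), indices taken mod 6.
J→K: (0)(-1) − (-13)(7) = 91
K→L: (-13)(-9) − (-13)(-1) = 104
L→M: (-13)(-12) − (-6)(-9) = 102
M→N: (-6)(-5) − (11)(-12) = 162
N→O: (11)(12) − (5)(-5) = 157
O→J: (5)(7) − (0)(12) = 35
Σ = 651
Area = |Σ|/2 = 325.5.

325.5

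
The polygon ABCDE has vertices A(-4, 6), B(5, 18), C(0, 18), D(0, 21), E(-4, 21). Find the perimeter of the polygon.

|AB| = √((9)² + (12)²) = √225 = 15
|BC| = √((-5)² + (0)²) = √25 = 5
|CD| = √((0)² + (3)²) = √9 = 3
|DE| = √((-4)² + (0)²) = √16 = 4
|EA| = √((0)² + (-15)²) = √225 = 15
Perimeter = 15 + 5 + 3 + 4 + 15 = 42.

42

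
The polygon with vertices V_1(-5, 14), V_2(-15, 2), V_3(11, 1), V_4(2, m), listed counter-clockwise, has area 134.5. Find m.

Write out the shoelace sum; only the two edges meeting at V_4 involve m:
2·Area = [(11·m − 2·1) + (2·14 − (-5)·m)] + 163
       = 16·m + 189 = 269
⇒ m = 5.

5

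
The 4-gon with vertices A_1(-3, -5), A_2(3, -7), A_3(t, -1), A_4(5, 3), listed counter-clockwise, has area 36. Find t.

5

Write out the shoelace sum; only the two edges meeting at A_3 involve t:
2·Area = [(3·(-1) − t·(-7)) + (t·3 − 5·(-1))] + 20
       = 10·t + 22 = 72
⇒ t = 5.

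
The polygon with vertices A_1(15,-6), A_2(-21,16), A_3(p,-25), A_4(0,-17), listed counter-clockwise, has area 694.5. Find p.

-15

Write out the shoelace sum; only the two edges meeting at A_3 involve p:
2·Area = [((-21)·(-25) − p·16) + (p·(-17) − 0·(-25))] + 369
       = -33·p + 894 = 1389
⇒ p = -15.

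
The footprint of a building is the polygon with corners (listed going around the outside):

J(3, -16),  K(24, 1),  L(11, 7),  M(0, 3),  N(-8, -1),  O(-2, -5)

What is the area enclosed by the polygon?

Apply the surveyor's formula: 2A = Σ (x_i·y_{i+1} − x_{i+1}·y_i), indices taken mod 6.
Σ = (387) + (157) + (33) + (24) + (38) + (47) = 686
Area = |Σ|/2 = 343.

343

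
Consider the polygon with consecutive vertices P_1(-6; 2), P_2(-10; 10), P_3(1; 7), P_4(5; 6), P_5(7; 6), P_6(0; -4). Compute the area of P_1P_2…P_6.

106.5

Apply the shoelace formula: 2A = Σ (x_i·y_{i+1} − x_{i+1}·y_i), indices taken mod 6.
Σ = (-40) + (-80) + (-29) + (-12) + (-28) + (-24) = -213
Area = |Σ|/2 = 106.5.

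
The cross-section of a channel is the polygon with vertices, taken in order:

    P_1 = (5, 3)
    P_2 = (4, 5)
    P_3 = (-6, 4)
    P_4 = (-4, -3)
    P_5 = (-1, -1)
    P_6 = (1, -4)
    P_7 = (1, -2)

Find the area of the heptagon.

Apply the shoelace (surveyor's) formula: 2A = Σ (x_i·y_{i+1} − x_{i+1}·y_i), indices taken mod 7.
P_1→P_2: (5)(5) − (4)(3) = 13
P_2→P_3: (4)(4) − (-6)(5) = 46
P_3→P_4: (-6)(-3) − (-4)(4) = 34
P_4→P_5: (-4)(-1) − (-1)(-3) = 1
P_5→P_6: (-1)(-4) − (1)(-1) = 5
P_6→P_7: (1)(-2) − (1)(-4) = 2
P_7→P_1: (1)(3) − (5)(-2) = 13
Σ = 114
Area = |Σ|/2 = 57.

57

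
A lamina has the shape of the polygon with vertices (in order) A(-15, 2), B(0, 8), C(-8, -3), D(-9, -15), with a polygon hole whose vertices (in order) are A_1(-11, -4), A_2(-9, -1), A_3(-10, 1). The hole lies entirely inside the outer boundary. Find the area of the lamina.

99.5

Outer boundary:
Apply the shoelace formula: 2A = Σ (x_i·y_{i+1} − x_{i+1}·y_i), indices taken mod 4.
Cross-terms: -120, 64, 93, -243  ⇒  Σ = -206
Area = |Σ|/2 = 103.
Hole:
Apply Gauss's area formula: 2A = Σ (x_i·y_{i+1} − x_{i+1}·y_i), indices taken mod 3.
A_1→A_2: (-11)(-1) − (-9)(-4) = -25
A_2→A_3: (-9)(1) − (-10)(-1) = -19
A_3→A_1: (-10)(-4) − (-11)(1) = 51
Σ = 7
Area = |Σ|/2 = 3.5.
Net area = 103 − 3.5 = 99.5.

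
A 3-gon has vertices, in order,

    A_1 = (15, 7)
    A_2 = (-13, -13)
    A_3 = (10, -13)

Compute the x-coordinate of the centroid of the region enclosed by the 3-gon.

Apply the shoelace (surveyor's) formula. First the cross-terms c_i = x_i·y_{i+1} − x_{i+1}·y_i:
  -104, 299, 265  ⇒  2A = 460, A = 230.
Then Σ (x_i + x_{i+1})·c_i = 5520, so x̄ = 5520 / (6·230) = 4.

4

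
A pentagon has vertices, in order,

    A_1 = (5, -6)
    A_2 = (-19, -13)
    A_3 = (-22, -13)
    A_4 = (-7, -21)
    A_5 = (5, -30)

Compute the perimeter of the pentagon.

84

|A_1A_2| = √((-24)² + (-7)²) = √625 = 25
|A_2A_3| = √((-3)² + (0)²) = √9 = 3
|A_3A_4| = √((15)² + (-8)²) = √289 = 17
|A_4A_5| = √((12)² + (-9)²) = √225 = 15
|A_5A_1| = √((0)² + (24)²) = √576 = 24
Perimeter = 25 + 3 + 17 + 15 + 24 = 84.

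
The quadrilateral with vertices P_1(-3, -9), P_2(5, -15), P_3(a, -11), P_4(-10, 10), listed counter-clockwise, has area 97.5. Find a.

The doubled signed area Σ (x_i y_{i+1} − x_{i+1} y_i) is linear in a.
With a=0 it equals 45; the coefficient of a is 25 (from the two edges through P_3).
So 25·a + 45 = 2·97.5 = 195 ⇒ a = 6.

6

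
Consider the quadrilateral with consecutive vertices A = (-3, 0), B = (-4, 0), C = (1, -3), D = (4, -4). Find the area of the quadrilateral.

Apply Gauss's area formula: 2A = Σ (x_i·y_{i+1} − x_{i+1}·y_i), indices taken mod 4.
A→B: (-3)(0) − (-4)(0) = 0
B→C: (-4)(-3) − (1)(0) = 12
C→D: (1)(-4) − (4)(-3) = 8
D→A: (4)(0) − (-3)(-4) = -12
Σ = 8
Area = |Σ|/2 = 4.

4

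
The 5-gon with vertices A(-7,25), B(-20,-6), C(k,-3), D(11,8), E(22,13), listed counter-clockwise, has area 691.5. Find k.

Write out the shoelace sum; only the two edges meeting at C involve k:
2·Area = [((-20)·(-3) − k·(-6)) + (k·8 − 11·(-3))] + 1150
       = 14·k + 1243 = 1383
⇒ k = 10.

10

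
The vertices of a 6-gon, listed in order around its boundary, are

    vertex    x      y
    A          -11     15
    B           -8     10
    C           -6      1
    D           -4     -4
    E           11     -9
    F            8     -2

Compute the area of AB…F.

159

Apply the shoelace formula: 2A = Σ (x_i·y_{i+1} − x_{i+1}·y_i), indices taken mod 6.
Cross-terms: 10, 52, 28, 80, 50, 98  ⇒  Σ = 318
Area = |Σ|/2 = 159.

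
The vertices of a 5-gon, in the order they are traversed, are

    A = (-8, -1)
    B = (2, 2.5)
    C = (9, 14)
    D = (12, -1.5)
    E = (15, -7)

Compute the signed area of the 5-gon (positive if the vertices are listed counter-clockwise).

-163.25

Σ = (-18) + (5.5) + (-181.5) + (-61.5) + (-71) = -326.5
Signed area = Σ/2 = -163.25 (negative ⇒ clockwise traversal).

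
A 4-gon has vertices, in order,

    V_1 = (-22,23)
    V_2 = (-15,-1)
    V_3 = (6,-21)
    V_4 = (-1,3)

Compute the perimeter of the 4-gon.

108

|V_1V_2| = √((7)² + (-24)²) = √625 = 25
|V_2V_3| = √((21)² + (-20)²) = √841 = 29
|V_3V_4| = √((-7)² + (24)²) = √625 = 25
|V_4V_1| = √((-21)² + (20)²) = √841 = 29
Perimeter = 25 + 29 + 25 + 29 = 108.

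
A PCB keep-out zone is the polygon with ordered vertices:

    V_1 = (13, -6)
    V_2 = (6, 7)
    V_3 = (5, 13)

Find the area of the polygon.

14.5

Apply the surveyor's formula: 2A = Σ (x_i·y_{i+1} − x_{i+1}·y_i), indices taken mod 3.
Σ = (127) + (43) + (-199) = -29
Area = |Σ|/2 = 14.5.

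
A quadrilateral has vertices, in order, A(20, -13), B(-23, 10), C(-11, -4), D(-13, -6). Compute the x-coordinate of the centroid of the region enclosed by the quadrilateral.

Apply Gauss's area formula. First the cross-terms c_i = x_i·y_{i+1} − x_{i+1}·y_i:
  -99, 202, 14, 289  ⇒  2A = 406, A = 203.
Then Σ (x_i + x_{i+1})·c_i = -4884, so x̄ = -4884 / (6·203) = -814/203.

-814/203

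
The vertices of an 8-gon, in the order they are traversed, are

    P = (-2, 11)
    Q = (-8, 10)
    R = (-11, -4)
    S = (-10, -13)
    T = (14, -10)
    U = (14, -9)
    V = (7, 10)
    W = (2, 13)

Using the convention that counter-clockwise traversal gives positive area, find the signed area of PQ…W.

Σ = (68) + (142) + (103) + (282) + (14) + (203) + (71) + (48) = 931
Signed area = Σ/2 = 465.5 (positive ⇒ counter-clockwise traversal).

465.5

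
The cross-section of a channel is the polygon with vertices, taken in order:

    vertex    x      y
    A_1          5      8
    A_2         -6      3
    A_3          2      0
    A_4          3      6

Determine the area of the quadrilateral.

Σ = (63) + (-6) + (12) + (-6) = 63
Area = |Σ|/2 = 31.5.

31.5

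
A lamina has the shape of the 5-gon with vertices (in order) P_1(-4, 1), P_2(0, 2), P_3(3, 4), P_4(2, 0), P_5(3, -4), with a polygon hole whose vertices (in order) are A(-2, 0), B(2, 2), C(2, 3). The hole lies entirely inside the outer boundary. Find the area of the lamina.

Outer boundary:
Apply the shoelace (surveyor's) formula: 2A = Σ (x_i·y_{i+1} − x_{i+1}·y_i), indices taken mod 5.
Σ = (-8) + (-6) + (-8) + (-8) + (-13) = -43
Area = |Σ|/2 = 21.5.
Hole:
Σ = (-4) + (2) + (6) = 4
Area = |Σ|/2 = 2.
Net area = 21.5 − 2 = 19.5.

19.5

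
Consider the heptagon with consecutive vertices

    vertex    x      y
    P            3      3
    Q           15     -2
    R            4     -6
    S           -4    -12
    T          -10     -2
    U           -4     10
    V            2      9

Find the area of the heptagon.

P→Q: (3)(-2) − (15)(3) = -51
Q→R: (15)(-6) − (4)(-2) = -82
R→S: (4)(-12) − (-4)(-6) = -72
S→T: (-4)(-2) − (-10)(-12) = -112
T→U: (-10)(10) − (-4)(-2) = -108
U→V: (-4)(9) − (2)(10) = -56
V→P: (2)(3) − (3)(9) = -21
Σ = -502
Area = |Σ|/2 = 251.

251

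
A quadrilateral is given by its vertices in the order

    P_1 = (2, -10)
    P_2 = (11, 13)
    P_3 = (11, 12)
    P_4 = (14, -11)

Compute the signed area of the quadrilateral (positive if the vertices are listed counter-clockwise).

-141

Apply the shoelace (surveyor's) formula: 2A = Σ (x_i·y_{i+1} − x_{i+1}·y_i), indices taken mod 4.
Σ = (136) + (-11) + (-289) + (-118) = -282
Signed area = Σ/2 = -141 (negative ⇒ clockwise traversal).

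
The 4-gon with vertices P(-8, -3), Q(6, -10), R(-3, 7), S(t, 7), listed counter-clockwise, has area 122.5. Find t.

-10

The doubled signed area Σ (x_i y_{i+1} − x_{i+1} y_i) is linear in t.
With t=0 it equals 145; the coefficient of t is -10 (from the two edges through S).
So -10·t + 145 = 2·122.5 = 245 ⇒ t = -10.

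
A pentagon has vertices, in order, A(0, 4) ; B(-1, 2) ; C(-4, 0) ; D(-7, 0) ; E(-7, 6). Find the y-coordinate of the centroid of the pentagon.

82/29

Apply the surveyor's formula. First the cross-terms c_i = x_i·y_{i+1} − x_{i+1}·y_i:
  4, 8, 0, -42, -28  ⇒  2A = -58, A = -29.
Then Σ (y_i + y_{i+1})·c_i = -492, so ȳ = -492 / (6·(-29)) = 82/29.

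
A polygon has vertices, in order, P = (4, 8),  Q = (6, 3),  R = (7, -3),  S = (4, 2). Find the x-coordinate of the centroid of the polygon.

389/75

Apply Gauss's area formula. First the cross-terms c_i = x_i·y_{i+1} − x_{i+1}·y_i:
  -36, -39, 26, 24  ⇒  2A = -25, A = -12.5.
Then Σ (x_i + x_{i+1})·c_i = -389, so x̄ = -389 / (6·(-12.5)) = 389/75.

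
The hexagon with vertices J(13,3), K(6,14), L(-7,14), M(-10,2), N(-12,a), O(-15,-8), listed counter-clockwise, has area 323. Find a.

-1

Write out the shoelace sum; only the two edges meeting at N involve a:
2·Area = [((-10)·a − (-12)·2) + ((-12)·(-8) − (-15)·a)] + 531
       = 5·a + 651 = 646
⇒ a = -1.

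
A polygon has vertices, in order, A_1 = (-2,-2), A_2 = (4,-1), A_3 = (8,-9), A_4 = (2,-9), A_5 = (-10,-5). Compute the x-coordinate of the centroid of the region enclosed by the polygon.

88/243

Apply Gauss's area formula. First the cross-terms c_i = x_i·y_{i+1} − x_{i+1}·y_i:
  10, -28, -54, -100, 10  ⇒  2A = -162, A = -81.
Then Σ (x_i + x_{i+1})·c_i = -176, so x̄ = -176 / (6·(-81)) = 88/243.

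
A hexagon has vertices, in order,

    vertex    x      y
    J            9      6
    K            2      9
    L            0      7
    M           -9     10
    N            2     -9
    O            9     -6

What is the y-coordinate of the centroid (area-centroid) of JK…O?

Apply the shoelace (surveyor's) formula. First the cross-terms c_i = x_i·y_{i+1} − x_{i+1}·y_i:
  69, 14, 63, 61, 69, 108  ⇒  2A = 384, A = 192.
Then Σ (y_i + y_{i+1})·c_i = 1356, so ȳ = 1356 / (6·192) = 113/96.

113/96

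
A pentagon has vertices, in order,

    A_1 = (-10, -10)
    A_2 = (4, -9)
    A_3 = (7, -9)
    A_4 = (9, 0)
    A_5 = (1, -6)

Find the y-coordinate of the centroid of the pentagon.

-249/38

Apply the surveyor's formula. First the cross-terms c_i = x_i·y_{i+1} − x_{i+1}·y_i:
  130, 27, 81, -54, -70  ⇒  2A = 114, A = 57.
Then Σ (y_i + y_{i+1})·c_i = -2241, so ȳ = -2241 / (6·57) = -249/38.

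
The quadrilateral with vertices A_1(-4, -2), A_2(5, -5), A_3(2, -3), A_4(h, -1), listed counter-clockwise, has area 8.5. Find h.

Write out the shoelace sum; only the two edges meeting at A_4 involve h:
2·Area = [(2·(-1) − h·(-3)) + (h·(-2) − (-4)·(-1))] + 25
       = 1·h + 19 = 17
⇒ h = -2.

-2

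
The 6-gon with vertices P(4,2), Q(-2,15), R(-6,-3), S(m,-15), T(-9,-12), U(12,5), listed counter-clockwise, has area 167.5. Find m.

-13

The doubled signed area Σ (x_i y_{i+1} − x_{i+1} y_i) is linear in m.
With m=0 it equals 218; the coefficient of m is -9 (from the two edges through S).
So -9·m + 218 = 2·167.5 = 335 ⇒ m = -13.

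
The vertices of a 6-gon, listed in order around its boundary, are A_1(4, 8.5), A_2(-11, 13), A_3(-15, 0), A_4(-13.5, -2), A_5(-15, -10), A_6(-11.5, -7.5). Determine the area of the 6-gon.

Cross-terms: 145.5, 195, 30, 105, -2.5, -67.75  ⇒  Σ = 405.25
Area = |Σ|/2 = 202.625.

202.625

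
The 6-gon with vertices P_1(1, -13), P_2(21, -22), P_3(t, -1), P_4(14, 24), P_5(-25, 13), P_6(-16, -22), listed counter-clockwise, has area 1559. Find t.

24

Write out the shoelace sum; only the two edges meeting at P_3 involve t:
2·Area = [(21·(-1) − t·(-22)) + (t·24 − 14·(-1))] + 2021
       = 46·t + 2014 = 3118
⇒ t = 24.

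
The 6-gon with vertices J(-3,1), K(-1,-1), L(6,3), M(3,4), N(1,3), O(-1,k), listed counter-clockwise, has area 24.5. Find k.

5

The doubled signed area Σ (x_i y_{i+1} − x_{i+1} y_i) is linear in k.
With k=0 it equals 29; the coefficient of k is 4 (from the two edges through O).
So 4·k + 29 = 2·24.5 = 49 ⇒ k = 5.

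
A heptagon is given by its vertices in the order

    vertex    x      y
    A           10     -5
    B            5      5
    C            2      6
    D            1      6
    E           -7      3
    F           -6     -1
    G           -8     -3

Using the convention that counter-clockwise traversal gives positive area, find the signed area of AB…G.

Cross-terms: 75, 20, 6, 45, 25, 10, 70  ⇒  Σ = 251
Signed area = Σ/2 = 125.5 (positive ⇒ counter-clockwise traversal).

125.5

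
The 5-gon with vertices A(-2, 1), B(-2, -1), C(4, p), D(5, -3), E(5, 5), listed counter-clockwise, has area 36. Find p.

-3

Write out the shoelace sum; only the two edges meeting at C involve p:
2·Area = [((-2)·p − 4·(-1)) + (4·(-3) − 5·p)] + 59
       = -7·p + 51 = 72
⇒ p = -3.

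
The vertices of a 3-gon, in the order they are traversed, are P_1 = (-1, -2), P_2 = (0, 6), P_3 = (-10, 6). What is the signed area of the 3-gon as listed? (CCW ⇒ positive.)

Σ = (-6) + (60) + (26) = 80
Signed area = Σ/2 = 40 (positive ⇒ counter-clockwise traversal).

40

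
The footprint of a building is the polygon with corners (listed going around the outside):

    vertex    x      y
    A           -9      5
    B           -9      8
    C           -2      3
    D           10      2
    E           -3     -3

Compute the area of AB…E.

Apply the shoelace (surveyor's) formula: 2A = Σ (x_i·y_{i+1} − x_{i+1}·y_i), indices taken mod 5.
Σ = (-27) + (-11) + (-34) + (-24) + (-42) = -138
Area = |Σ|/2 = 69.

69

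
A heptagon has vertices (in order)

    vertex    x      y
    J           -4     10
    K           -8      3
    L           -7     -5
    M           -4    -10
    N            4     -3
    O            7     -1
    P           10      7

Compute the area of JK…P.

217.5

Apply the surveyor's formula: 2A = Σ (x_i·y_{i+1} − x_{i+1}·y_i), indices taken mod 7.
J→K: (-4)(3) − (-8)(10) = 68
K→L: (-8)(-5) − (-7)(3) = 61
L→M: (-7)(-10) − (-4)(-5) = 50
M→N: (-4)(-3) − (4)(-10) = 52
N→O: (4)(-1) − (7)(-3) = 17
O→P: (7)(7) − (10)(-1) = 59
P→J: (10)(10) − (-4)(7) = 128
Σ = 435
Area = |Σ|/2 = 217.5.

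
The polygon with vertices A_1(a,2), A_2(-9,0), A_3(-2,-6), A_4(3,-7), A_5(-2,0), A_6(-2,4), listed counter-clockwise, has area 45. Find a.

-3

Write out the shoelace sum; only the two edges meeting at A_1 involve a:
2·Area = [((-2)·2 − a·4) + (a·0 − (-9)·2)] + 64
       = -4·a + 78 = 90
⇒ a = -3.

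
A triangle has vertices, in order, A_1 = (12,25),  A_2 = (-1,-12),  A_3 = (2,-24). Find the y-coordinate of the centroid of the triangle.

-11/3

Apply the shoelace formula. First the cross-terms c_i = x_i·y_{i+1} − x_{i+1}·y_i:
  -119, 48, 338  ⇒  2A = 267, A = 133.5.
Then Σ (y_i + y_{i+1})·c_i = -2937, so ȳ = -2937 / (6·133.5) = -11/3.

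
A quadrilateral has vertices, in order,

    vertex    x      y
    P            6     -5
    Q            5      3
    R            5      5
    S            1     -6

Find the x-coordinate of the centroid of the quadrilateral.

580/147

Apply Gauss's area formula. First the cross-terms c_i = x_i·y_{i+1} − x_{i+1}·y_i:
  43, 10, -35, 31  ⇒  2A = 49, A = 24.5.
Then Σ (x_i + x_{i+1})·c_i = 580, so x̄ = 580 / (6·24.5) = 580/147.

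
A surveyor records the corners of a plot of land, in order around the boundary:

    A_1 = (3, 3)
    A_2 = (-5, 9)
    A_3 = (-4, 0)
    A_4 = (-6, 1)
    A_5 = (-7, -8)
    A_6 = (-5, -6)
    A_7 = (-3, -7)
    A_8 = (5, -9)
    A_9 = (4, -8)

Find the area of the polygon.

Apply Gauss's area formula: 2A = Σ (x_i·y_{i+1} − x_{i+1}·y_i), indices taken mod 9.
Σ = (42) + (36) + (-4) + (55) + (2) + (17) + (62) + (-4) + (36) = 242
Area = |Σ|/2 = 121.

121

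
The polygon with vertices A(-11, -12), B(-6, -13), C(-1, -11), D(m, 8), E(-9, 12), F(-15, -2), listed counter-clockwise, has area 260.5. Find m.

-1

Write out the shoelace sum; only the two edges meeting at D involve m:
2·Area = [((-1)·8 − m·(-11)) + (m·12 − (-9)·8)] + 480
       = 23·m + 544 = 521
⇒ m = -1.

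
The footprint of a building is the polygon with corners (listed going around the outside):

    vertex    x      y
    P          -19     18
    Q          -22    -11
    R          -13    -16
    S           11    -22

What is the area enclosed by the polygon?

Σ = (605) + (209) + (462) + (-220) = 1056
Area = |Σ|/2 = 528.

528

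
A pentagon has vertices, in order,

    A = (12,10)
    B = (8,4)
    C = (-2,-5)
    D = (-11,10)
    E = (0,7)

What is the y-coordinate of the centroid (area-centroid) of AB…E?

3.92

Apply Gauss's area formula. First the cross-terms c_i = x_i·y_{i+1} − x_{i+1}·y_i:
  -32, -32, -75, -77, -84  ⇒  2A = -300, A = -150.
Then Σ (y_i + y_{i+1})·c_i = -3528, so ȳ = -3528 / (6·(-150)) = 3.92.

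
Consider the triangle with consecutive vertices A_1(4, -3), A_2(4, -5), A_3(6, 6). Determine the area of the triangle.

2

Apply the surveyor's formula: 2A = Σ (x_i·y_{i+1} − x_{i+1}·y_i), indices taken mod 3.
Cross-terms: -8, 54, -42  ⇒  Σ = 4
Area = |Σ|/2 = 2.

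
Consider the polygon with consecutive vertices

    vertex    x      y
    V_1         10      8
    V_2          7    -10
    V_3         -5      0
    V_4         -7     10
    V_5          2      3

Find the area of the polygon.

155.5

Apply Gauss's area formula: 2A = Σ (x_i·y_{i+1} − x_{i+1}·y_i), indices taken mod 5.
Σ = (-156) + (-50) + (-50) + (-41) + (-14) = -311
Area = |Σ|/2 = 155.5.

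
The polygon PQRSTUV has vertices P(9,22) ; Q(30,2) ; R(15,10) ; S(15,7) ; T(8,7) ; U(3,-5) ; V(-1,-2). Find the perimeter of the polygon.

|PQ| = √((21)² + (-20)²) = √841 = 29
|QR| = √((-15)² + (8)²) = √289 = 17
|RS| = √((0)² + (-3)²) = √9 = 3
|ST| = √((-7)² + (0)²) = √49 = 7
|TU| = √((-5)² + (-12)²) = √169 = 13
|UV| = √((-4)² + (3)²) = √25 = 5
|VP| = √((10)² + (24)²) = √676 = 26
Perimeter = 29 + 17 + 3 + 7 + 13 + 5 + 26 = 100.

100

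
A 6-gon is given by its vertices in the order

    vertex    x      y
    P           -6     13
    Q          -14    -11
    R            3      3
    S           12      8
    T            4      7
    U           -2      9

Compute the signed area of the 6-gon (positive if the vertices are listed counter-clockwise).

178.5

Σ = (248) + (-9) + (-12) + (52) + (50) + (28) = 357
Signed area = Σ/2 = 178.5 (positive ⇒ counter-clockwise traversal).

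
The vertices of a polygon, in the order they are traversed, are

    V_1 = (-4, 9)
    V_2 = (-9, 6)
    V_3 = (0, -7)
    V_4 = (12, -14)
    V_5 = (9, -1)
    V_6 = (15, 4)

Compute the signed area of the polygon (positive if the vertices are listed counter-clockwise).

260

Cross-terms: 57, 63, 84, 114, 51, 151  ⇒  Σ = 520
Signed area = Σ/2 = 260 (positive ⇒ counter-clockwise traversal).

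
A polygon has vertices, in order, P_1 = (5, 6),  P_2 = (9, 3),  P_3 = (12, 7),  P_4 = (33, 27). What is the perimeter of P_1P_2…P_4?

74

|P_1P_2| = √((4)² + (-3)²) = √25 = 5
|P_2P_3| = √((3)² + (4)²) = √25 = 5
|P_3P_4| = √((21)² + (20)²) = √841 = 29
|P_4P_1| = √((-28)² + (-21)²) = √1225 = 35
Perimeter = 5 + 5 + 29 + 35 = 74.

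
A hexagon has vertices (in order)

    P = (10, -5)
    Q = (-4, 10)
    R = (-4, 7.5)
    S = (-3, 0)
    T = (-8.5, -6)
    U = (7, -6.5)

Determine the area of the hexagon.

128.875

Apply Gauss's area formula: 2A = Σ (x_i·y_{i+1} − x_{i+1}·y_i), indices taken mod 6.
Σ = (80) + (10) + (22.5) + (18) + (97.25) + (30) = 257.75
Area = |Σ|/2 = 128.875.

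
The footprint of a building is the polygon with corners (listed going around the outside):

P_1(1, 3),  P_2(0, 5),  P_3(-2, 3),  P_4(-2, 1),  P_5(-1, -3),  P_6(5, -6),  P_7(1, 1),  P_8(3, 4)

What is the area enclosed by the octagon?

32

Cross-terms: 5, 10, 4, 7, 21, 11, 1, 5  ⇒  Σ = 64
Area = |Σ|/2 = 32.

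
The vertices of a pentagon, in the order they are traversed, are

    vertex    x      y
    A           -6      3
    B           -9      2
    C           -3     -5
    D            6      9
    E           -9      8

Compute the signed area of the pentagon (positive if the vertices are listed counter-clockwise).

Apply the surveyor's formula: 2A = Σ (x_i·y_{i+1} − x_{i+1}·y_i), indices taken mod 5.
Cross-terms: 15, 51, 3, 129, 21  ⇒  Σ = 219
Signed area = Σ/2 = 109.5 (positive ⇒ counter-clockwise traversal).

109.5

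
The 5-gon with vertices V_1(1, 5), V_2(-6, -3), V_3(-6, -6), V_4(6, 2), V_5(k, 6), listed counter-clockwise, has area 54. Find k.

Write out the shoelace sum; only the two edges meeting at V_5 involve k:
2·Area = [(6·6 − k·2) + (k·5 − 1·6)] + 69
       = 3·k + 99 = 108
⇒ k = 3.

3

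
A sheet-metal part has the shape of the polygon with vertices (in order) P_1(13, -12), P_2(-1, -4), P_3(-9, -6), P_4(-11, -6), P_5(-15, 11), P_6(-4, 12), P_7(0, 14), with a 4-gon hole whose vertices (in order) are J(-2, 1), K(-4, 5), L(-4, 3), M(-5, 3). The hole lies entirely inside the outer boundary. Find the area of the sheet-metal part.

342.5

Outer boundary:
Apply the shoelace formula: 2A = Σ (x_i·y_{i+1} − x_{i+1}·y_i), indices taken mod 7.
P_1→P_2: (13)(-4) − (-1)(-12) = -64
P_2→P_3: (-1)(-6) − (-9)(-4) = -30
P_3→P_4: (-9)(-6) − (-11)(-6) = -12
P_4→P_5: (-11)(11) − (-15)(-6) = -211
P_5→P_6: (-15)(12) − (-4)(11) = -136
P_6→P_7: (-4)(14) − (0)(12) = -56
P_7→P_1: (0)(-12) − (13)(14) = -182
Σ = -691
Area = |Σ|/2 = 345.5.
Hole:
Apply Gauss's area formula: 2A = Σ (x_i·y_{i+1} − x_{i+1}·y_i), indices taken mod 4.
Σ = (-6) + (8) + (3) + (1) = 6
Area = |Σ|/2 = 3.
Net area = 345.5 − 3 = 342.5.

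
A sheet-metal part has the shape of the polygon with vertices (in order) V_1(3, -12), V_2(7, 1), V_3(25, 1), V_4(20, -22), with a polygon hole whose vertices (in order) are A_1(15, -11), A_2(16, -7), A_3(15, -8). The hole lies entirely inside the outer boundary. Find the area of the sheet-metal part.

336

Outer boundary:
Apply the surveyor's formula: 2A = Σ (x_i·y_{i+1} − x_{i+1}·y_i), indices taken mod 4.
Σ = (87) + (-18) + (-570) + (-174) = -675
Area = |Σ|/2 = 337.5.
Hole:
A_1→A_2: (15)(-7) − (16)(-11) = 71
A_2→A_3: (16)(-8) − (15)(-7) = -23
A_3→A_1: (15)(-11) − (15)(-8) = -45
Σ = 3
Area = |Σ|/2 = 1.5.
Net area = 337.5 − 1.5 = 336.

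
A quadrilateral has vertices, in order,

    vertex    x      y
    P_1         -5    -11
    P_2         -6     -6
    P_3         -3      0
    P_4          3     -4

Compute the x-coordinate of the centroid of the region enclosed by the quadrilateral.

Apply the shoelace formula. First the cross-terms c_i = x_i·y_{i+1} − x_{i+1}·y_i:
  -36, -18, 12, -53  ⇒  2A = -95, A = -47.5.
Then Σ (x_i + x_{i+1})·c_i = 664, so x̄ = 664 / (6·(-47.5)) = -664/285.

-664/285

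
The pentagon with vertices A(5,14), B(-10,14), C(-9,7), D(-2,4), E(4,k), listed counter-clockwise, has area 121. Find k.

6

The doubled signed area Σ (x_i y_{i+1} − x_{i+1} y_i) is linear in k.
With k=0 it equals 284; the coefficient of k is -7 (from the two edges through E).
So -7·k + 284 = 2·121 = 242 ⇒ k = 6.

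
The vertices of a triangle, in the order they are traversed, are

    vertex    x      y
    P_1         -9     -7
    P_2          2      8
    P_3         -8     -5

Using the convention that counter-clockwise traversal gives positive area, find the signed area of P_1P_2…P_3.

3.5

Apply the surveyor's formula: 2A = Σ (x_i·y_{i+1} − x_{i+1}·y_i), indices taken mod 3.
Cross-terms: -58, 54, 11  ⇒  Σ = 7
Signed area = Σ/2 = 3.5 (positive ⇒ counter-clockwise traversal).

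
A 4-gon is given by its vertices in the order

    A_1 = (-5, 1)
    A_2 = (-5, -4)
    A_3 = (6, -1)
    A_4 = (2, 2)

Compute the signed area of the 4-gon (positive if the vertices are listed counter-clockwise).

Apply Gauss's area formula: 2A = Σ (x_i·y_{i+1} − x_{i+1}·y_i), indices taken mod 4.
Cross-terms: 25, 29, 14, 12  ⇒  Σ = 80
Signed area = Σ/2 = 40 (positive ⇒ counter-clockwise traversal).

40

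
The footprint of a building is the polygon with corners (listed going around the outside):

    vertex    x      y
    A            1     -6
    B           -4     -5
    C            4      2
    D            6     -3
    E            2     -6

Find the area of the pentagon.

Apply the shoelace (surveyor's) formula: 2A = Σ (x_i·y_{i+1} − x_{i+1}·y_i), indices taken mod 5.
Σ = (-29) + (12) + (-24) + (-30) + (-6) = -77
Area = |Σ|/2 = 38.5.

38.5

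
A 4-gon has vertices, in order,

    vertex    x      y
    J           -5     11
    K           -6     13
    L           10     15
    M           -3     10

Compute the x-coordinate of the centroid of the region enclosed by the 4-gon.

4/57

Apply the surveyor's formula. First the cross-terms c_i = x_i·y_{i+1} − x_{i+1}·y_i:
  1, -220, 145, 17  ⇒  2A = -57, A = -28.5.
Then Σ (x_i + x_{i+1})·c_i = -12, so x̄ = -12 / (6·(-28.5)) = 4/57.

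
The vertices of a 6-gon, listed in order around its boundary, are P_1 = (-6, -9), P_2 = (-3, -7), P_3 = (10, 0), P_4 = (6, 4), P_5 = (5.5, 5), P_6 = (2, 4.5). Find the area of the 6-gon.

Apply the shoelace (surveyor's) formula: 2A = Σ (x_i·y_{i+1} − x_{i+1}·y_i), indices taken mod 6.
Cross-terms: 15, 70, 40, 8, 14.75, 9  ⇒  Σ = 156.75
Area = |Σ|/2 = 78.375.

78.375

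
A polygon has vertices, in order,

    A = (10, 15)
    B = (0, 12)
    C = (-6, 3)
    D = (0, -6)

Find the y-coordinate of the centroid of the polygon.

Apply Gauss's area formula. First the cross-terms c_i = x_i·y_{i+1} − x_{i+1}·y_i:
  120, 72, 36, 60  ⇒  2A = 288, A = 144.
Then Σ (y_i + y_{i+1})·c_i = 4752, so ȳ = 4752 / (6·144) = 5.5.

5.5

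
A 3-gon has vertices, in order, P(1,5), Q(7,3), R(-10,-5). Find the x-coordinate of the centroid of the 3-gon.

-2/3

Apply the shoelace formula. First the cross-terms c_i = x_i·y_{i+1} − x_{i+1}·y_i:
  -32, -5, -45  ⇒  2A = -82, A = -41.
Then Σ (x_i + x_{i+1})·c_i = 164, so x̄ = 164 / (6·(-41)) = -2/3.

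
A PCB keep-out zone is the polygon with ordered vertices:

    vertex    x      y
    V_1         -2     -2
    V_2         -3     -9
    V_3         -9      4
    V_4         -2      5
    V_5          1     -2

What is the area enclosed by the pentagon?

Apply the shoelace (surveyor's) formula: 2A = Σ (x_i·y_{i+1} − x_{i+1}·y_i), indices taken mod 5.
Σ = (12) + (-93) + (-37) + (-1) + (-6) = -125
Area = |Σ|/2 = 62.5.

62.5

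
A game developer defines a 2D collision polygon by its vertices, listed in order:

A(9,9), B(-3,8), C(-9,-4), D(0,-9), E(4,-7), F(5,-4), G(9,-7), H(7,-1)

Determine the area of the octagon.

216

Apply the surveyor's formula: 2A = Σ (x_i·y_{i+1} − x_{i+1}·y_i), indices taken mod 8.
A→B: (9)(8) − (-3)(9) = 99
B→C: (-3)(-4) − (-9)(8) = 84
C→D: (-9)(-9) − (0)(-4) = 81
D→E: (0)(-7) − (4)(-9) = 36
E→F: (4)(-4) − (5)(-7) = 19
F→G: (5)(-7) − (9)(-4) = 1
G→H: (9)(-1) − (7)(-7) = 40
H→A: (7)(9) − (9)(-1) = 72
Σ = 432
Area = |Σ|/2 = 216.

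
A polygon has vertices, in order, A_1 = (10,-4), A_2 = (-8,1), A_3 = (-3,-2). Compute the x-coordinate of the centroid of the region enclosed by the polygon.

-1/3

Apply Gauss's area formula. First the cross-terms c_i = x_i·y_{i+1} − x_{i+1}·y_i:
  -22, 19, 32  ⇒  2A = 29, A = 14.5.
Then Σ (x_i + x_{i+1})·c_i = -29, so x̄ = -29 / (6·14.5) = -1/3.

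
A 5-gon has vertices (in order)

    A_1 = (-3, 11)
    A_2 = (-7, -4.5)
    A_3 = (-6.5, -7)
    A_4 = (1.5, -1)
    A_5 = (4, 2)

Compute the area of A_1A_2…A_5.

92.125

Σ = (90.5) + (19.75) + (17) + (7) + (50) = 184.25
Area = |Σ|/2 = 92.125.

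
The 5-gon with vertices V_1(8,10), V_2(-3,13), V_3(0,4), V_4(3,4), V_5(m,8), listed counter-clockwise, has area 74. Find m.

Write out the shoelace sum; only the two edges meeting at V_5 involve m:
2·Area = [(3·8 − m·4) + (m·10 − 8·8)] + 110
       = 6·m + 70 = 148
⇒ m = 13.

13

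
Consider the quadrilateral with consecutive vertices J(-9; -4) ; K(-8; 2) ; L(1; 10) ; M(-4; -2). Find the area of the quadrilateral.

J→K: (-9)(2) − (-8)(-4) = -50
K→L: (-8)(10) − (1)(2) = -82
L→M: (1)(-2) − (-4)(10) = 38
M→J: (-4)(-4) − (-9)(-2) = -2
Σ = -96
Area = |Σ|/2 = 48.

48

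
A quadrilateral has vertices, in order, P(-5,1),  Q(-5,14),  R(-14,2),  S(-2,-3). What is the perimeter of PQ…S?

46

|PQ| = √((0)² + (13)²) = √169 = 13
|QR| = √((-9)² + (-12)²) = √225 = 15
|RS| = √((12)² + (-5)²) = √169 = 13
|SP| = √((-3)² + (4)²) = √25 = 5
Perimeter = 13 + 15 + 13 + 5 = 46.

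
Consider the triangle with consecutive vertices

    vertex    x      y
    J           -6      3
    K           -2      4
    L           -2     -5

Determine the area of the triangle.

Σ = (-18) + (18) + (-36) = -36
Area = |Σ|/2 = 18.

18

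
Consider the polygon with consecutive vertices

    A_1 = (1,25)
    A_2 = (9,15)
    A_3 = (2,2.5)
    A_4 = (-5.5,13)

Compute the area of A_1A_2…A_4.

Cross-terms: -210, -7.5, 39.75, -150.5  ⇒  Σ = -328.25
Area = |Σ|/2 = 164.125.

164.125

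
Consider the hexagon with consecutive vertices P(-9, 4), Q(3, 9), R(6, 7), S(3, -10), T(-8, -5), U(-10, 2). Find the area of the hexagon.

Apply Gauss's area formula: 2A = Σ (x_i·y_{i+1} − x_{i+1}·y_i), indices taken mod 6.
Cross-terms: -93, -33, -81, -95, -66, -22  ⇒  Σ = -390
Area = |Σ|/2 = 195.

195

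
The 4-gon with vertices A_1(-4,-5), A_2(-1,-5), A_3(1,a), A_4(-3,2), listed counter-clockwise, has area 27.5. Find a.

5

Write out the shoelace sum; only the two edges meeting at A_3 involve a:
2·Area = [((-1)·a − 1·(-5)) + (1·2 − (-3)·a)] + 38
       = 2·a + 45 = 55
⇒ a = 5.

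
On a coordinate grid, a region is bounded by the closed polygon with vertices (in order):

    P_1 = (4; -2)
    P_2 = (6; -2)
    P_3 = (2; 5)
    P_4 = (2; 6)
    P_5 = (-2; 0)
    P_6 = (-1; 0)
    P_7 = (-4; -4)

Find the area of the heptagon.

Apply the shoelace (surveyor's) formula: 2A = Σ (x_i·y_{i+1} − x_{i+1}·y_i), indices taken mod 7.
Cross-terms: 4, 34, 2, 12, 0, 4, 24  ⇒  Σ = 80
Area = |Σ|/2 = 40.

40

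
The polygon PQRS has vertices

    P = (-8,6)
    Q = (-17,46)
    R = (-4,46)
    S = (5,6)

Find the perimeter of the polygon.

|PQ| = √((-9)² + (40)²) = √1681 = 41
|QR| = √((13)² + (0)²) = √169 = 13
|RS| = √((9)² + (-40)²) = √1681 = 41
|SP| = √((-13)² + (0)²) = √169 = 13
Perimeter = 41 + 13 + 41 + 13 = 108.

108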